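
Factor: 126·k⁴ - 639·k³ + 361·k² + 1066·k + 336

(2·k - 7)·(3·k + 2)·(3·k - 8)·(7·k + 3)

By the rational root theorem, k = -3/7 is a root, so (7·k + 3) is a factor; dividing leaves 18·k³ - 99·k² + 94·k + 112.
Then k = -2/3 is a root, so (3·k + 2) is a factor; dividing leaves 6·k² - 37·k + 56.
The remaining quadratic factors as (3·k - 8)(2·k - 7).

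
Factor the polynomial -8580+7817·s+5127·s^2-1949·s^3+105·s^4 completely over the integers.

Trying the rational-root candidates, s = 4/5 is a root, so (5·s-4) is a factor; dividing leaves 21·s^3-373·s^2+727·s+2145.
Then s = -11/7 is a root, giving the factor (7·s+11) and quotient 3·s^2-58·s+195.
The remaining quadratic factors as (3·s-13)(s-15).

(3·s-13)·(5·s-4)·(7·s+11)·(s-15)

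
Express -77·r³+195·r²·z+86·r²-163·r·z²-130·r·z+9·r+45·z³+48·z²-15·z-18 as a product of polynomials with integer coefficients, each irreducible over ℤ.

Group: 7·r·(-11·r²+20·r·z+17·r-9·z²-15·z-6) + (-5·z+3)·(-11·r²+20·r·z+17·r-9·z²-15·z-6); both groups contain (-11·r²+20·r·z+17·r-9·z²-15·z-6), so (7·r-5·z+3) is a factor with cofactor -11·r²+20·r·z+17·r-9·z²-15·z-6.
The cofactor groups again: -11·r²+20·r·z+17·r-9·z²-15·z-6 = -r·(11·r-9·z-6) + (z+1)·(11·r-9·z-6); both groups contain (11·r-9·z-6), giving -(r-z-1)·(11·r-9·z-6).

-(11·r-9·z-6)·(7·r-5·z+3)·(r-z-1)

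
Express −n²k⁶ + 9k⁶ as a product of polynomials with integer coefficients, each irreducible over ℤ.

Every term has a factor of k⁶; factoring it out leaves −n² + 9.
Recognize a difference of squares with the parts 3 and n.

−k⁶(n + 3)(n − 3)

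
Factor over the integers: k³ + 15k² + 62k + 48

Trying the rational-root candidates, k = -1 is a root, so (k + 1) divides it; the quotient is k² + 14k + 48.
The remaining quadratic factors as (k + 8)(k + 6).

(k + 1)(k + 6)(k + 8)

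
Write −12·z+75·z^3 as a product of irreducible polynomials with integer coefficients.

3·z·(5·z+2)·(5·z−2)

Pull out the common factor 3·z; 25·z^2−4 is a difference of squares.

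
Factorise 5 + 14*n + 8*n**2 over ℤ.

Need a pair with product 8·5 = 40 and sum 14: that's 4 and 10.
Split the middle term: 8*n**2 + 4*n + 10*n + 5 = 4*n*(2*n + 1) + 5*(2*n + 1).

(2*n + 1)*(4*n + 5)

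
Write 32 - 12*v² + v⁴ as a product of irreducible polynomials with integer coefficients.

Substitute u = v² to get a quadratic in u, then factor.
v² - 4 is a difference of squares.
v² - 8 is irreducible over ℤ (8 is not a perfect square).

(v + 2)*(v - 2)*(v² - 8)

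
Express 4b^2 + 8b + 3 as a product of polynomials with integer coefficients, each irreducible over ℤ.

Need a pair with product 4·3 = 12 and sum 8: that's 2 and 6.
Split the middle term: 4b^2 + 2b + 6b + 3 = 2b(2b + 1) + 3(2b + 1).

(2b + 1)(2b + 3)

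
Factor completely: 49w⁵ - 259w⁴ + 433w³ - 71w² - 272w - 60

(7w + 2)(7w + 3)(w - 2)(w² - 4w + 5)

Testing divisors of the constant over divisors of the leading coefficient, w = -2/7 is a root, so (7w + 2) is a factor; dividing leaves 7w⁴ - 39w³ + 73w² - 31w - 30.
Next, w = 2 is a root, giving the factor (w - 2) and quotient 7w³ - 25w² + 23w + 15.
Then w = -3/7 is a root, giving the factor (7w + 3) and quotient w² - 4w + 5.
The quadratic w² - 4w + 5 has discriminant -4 < 0 and is irreducible over ℤ.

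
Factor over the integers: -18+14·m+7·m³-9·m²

Group as (7·m³+14·m) + (-9·m²-18) = 7·m·(m²+2) - 9·(m²+2).
Both groups share the factor (m²+2).

(7·m-9)·(m²+2)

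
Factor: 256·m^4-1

(4·m+1)·(4·m-1)·(16·m^2+1)

Write as (16·m^2)² − (1)², then factor 16·m^2-1 once more.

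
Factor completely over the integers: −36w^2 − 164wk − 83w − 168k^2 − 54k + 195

−(4w + 12k + 15)(9w + 14k − 13)

Group: −4w(9w + 14k − 13) + (−12k − 15)(9w + 14k − 13); both groups contain (9w + 14k − 13).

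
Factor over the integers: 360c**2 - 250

Pull out the common factor 10; 36c**2 - 25 is a difference of squares.

10(6c + 5)(6c - 5)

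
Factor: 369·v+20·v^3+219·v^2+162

(4·v+3)·(5·v+6)·(v+9)

Among the possible rational roots, v = -3/4 is a root, so (4·v+3) divides it; the quotient is 5·v^2+51·v+54.
The remaining quadratic factors as (v+9)(5·v+6).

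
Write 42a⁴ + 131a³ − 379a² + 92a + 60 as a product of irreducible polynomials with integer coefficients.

Testing divisors of the constant over divisors of the leading coefficient, a = 2/3 is a root, so (3a − 2) is a factor; dividing leaves 14a³ + 53a² − 91a − 30.
Then a = −2/7 is a root, giving the factor (7a + 2) and quotient 2a² + 7a − 15.
The remaining quadratic factors as (a + 5)(2a − 3).

(2a − 3)(3a − 2)(7a + 2)(a + 5)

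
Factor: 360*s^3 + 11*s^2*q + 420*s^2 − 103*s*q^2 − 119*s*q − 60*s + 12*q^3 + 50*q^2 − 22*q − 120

(9*s − 4*q + 6)*(8*s − q − 4)*(5*s + 3*q + 5)

Group: 8*s*(45*s^2 + 7*s*q + 75*s − 12*q^2 − 2*q + 30) + (−q − 4)*(45*s^2 + 7*s*q + 75*s − 12*q^2 − 2*q + 30); both groups contain (45*s^2 + 7*s*q + 75*s − 12*q^2 − 2*q + 30), so (8*s − q − 4) is a factor with cofactor 45*s^2 + 7*s*q + 75*s − 12*q^2 − 2*q + 30.
The cofactor groups again: 45*s^2 + 7*s*q + 75*s − 12*q^2 − 2*q + 30 = 5*s*(9*s − 4*q + 6) + (3*q + 5)*(9*s − 4*q + 6); both groups contain (9*s − 4*q + 6), giving (5*s + 3*q + 5)*(9*s − 4*q + 6).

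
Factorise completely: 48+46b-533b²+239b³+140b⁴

(4b+1)(5b-2)(7b-8)(b+3)

Among the possible rational roots, b = 2/5 is a root, so (5b-2) divides it; the quotient is 28b³+59b²-83b-24.
Continuing, b = 8/7 is a root, so (7b-8) is a factor; dividing leaves 4b²+13b+3.
The remaining quadratic factors as (b+3)(4b+1).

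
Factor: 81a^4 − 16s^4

(3a + 2s)(3a − 2s)(9a^2 + 4s^2)

(3a)⁴ − (2s)⁴ = ((3a)² − (2s)²)((3a)² + (2s)²); the first factor splits again, the second (9a^2 + 4s^2) is irreducible.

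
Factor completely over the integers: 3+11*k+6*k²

Need a pair with product 6·3 = 18 and sum 11: that's 2 and 9.
Split the middle term: 6*k²+2*k + 9*k+3 = 2*k*(3*k+1) + 3*(3*k+1).

(2*k+3)*(3*k+1)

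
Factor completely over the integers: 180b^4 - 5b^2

5b^2(6b + 1)(6b - 1)

Factor out 5b^2, leaving 36b^2 - 1, which is a difference of two squares.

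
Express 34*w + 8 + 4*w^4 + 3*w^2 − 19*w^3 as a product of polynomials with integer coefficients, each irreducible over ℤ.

Among the possible rational roots, w = 2 is a root, so (w − 2) divides it; the quotient is 4*w^3 − 11*w^2 − 19*w − 4.
Continuing, w = −1 is a root, so (w + 1) is a factor; dividing leaves 4*w^2 − 15*w − 4.
The remaining quadratic factors as (w − 4)(4*w + 1).

(4*w + 1)*(w + 1)*(w − 2)*(w − 4)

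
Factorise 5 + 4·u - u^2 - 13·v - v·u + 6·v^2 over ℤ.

Group: 2·v·(3·v + u - 5) + (-u - 1)·(3·v + u - 5); both groups contain (3·v + u - 5).

(2·v - u - 1)·(3·v + u - 5)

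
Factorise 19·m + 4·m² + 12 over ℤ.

(4·m + 3)·(m + 4)

Need a pair with product 4·12 = 48 and sum 19: that's 3 and 16.
Split the middle term: 4·m² + 3·m + 16·m + 12 = m·(4·m + 3) + 4·(4·m + 3).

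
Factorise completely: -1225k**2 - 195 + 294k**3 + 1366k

(6k - 1)(7k - 13)(7k - 15)

Testing divisors of the constant over divisors of the leading coefficient, k = 1/6 is a root, so (6k - 1) divides it; the quotient is 49k**2 - 196k + 195.
The remaining quadratic factors as (7k - 13)(7k - 15).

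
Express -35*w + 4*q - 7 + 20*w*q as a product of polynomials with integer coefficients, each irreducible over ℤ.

Group as (20*w*q - 35*w) + (4*q - 7) = 5*w*(4*q - 7) + (4*q - 7).
Both groups share the factor (4*q - 7).

(4*q - 7)*(5*w + 1)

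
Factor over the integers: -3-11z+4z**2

Need a pair with product 4·(-3) = -12 and sum -11: that's -12 and 1.
Split the middle term: 4z**2-12z + z-3 = 4z(z-3) + (z-3).

(4z+1)(z-3)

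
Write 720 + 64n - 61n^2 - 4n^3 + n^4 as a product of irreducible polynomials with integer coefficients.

Among the possible rational roots, n = -4 is a root, so (n + 4) is a factor; dividing leaves n^3 - 8n^2 - 29n + 180.
Continuing, n = -5 is a root, so (n + 5) is a factor; dividing leaves n^2 - 13n + 36.
The remaining quadratic factors as (n - 9)(n - 4).

(n + 4)(n + 5)(n - 4)(n - 9)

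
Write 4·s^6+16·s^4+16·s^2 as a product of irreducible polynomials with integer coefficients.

Every term has a factor of 4·s^2; factoring it out leaves s^4+4·s^2+4.
Recognize a perfect-square trinomial with the parts s^2 and 2.

4·s^2·(s^2+2)^2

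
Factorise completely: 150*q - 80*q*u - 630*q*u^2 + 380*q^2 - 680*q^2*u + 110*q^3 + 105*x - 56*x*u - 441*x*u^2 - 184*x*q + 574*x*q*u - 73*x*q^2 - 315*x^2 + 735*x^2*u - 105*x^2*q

-(15*x - 11*q - 9*u - 5)*(7*x + 10*q)*(q - 7*u + 3)

Group: q*(-105*x^2 - 73*x*q + 63*x*u + 35*x + 110*q^2 + 90*q*u + 50*q) + (-7*u + 3)*(-105*x^2 - 73*x*q + 63*x*u + 35*x + 110*q^2 + 90*q*u + 50*q); both groups contain (-105*x^2 - 73*x*q + 63*x*u + 35*x + 110*q^2 + 90*q*u + 50*q), so (q - 7*u + 3) is a factor with cofactor -105*x^2 - 73*x*q + 63*x*u + 35*x + 110*q^2 + 90*q*u + 50*q.
The cofactor groups again: -105*x^2 - 73*x*q + 63*x*u + 35*x + 110*q^2 + 90*q*u + 50*q = -15*x*(7*x + 10*q) + (11*q + 9*u + 5)*(7*x + 10*q); both groups contain (7*x + 10*q), giving -(15*x - 11*q - 9*u - 5)*(7*x + 10*q).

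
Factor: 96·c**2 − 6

6·(4·c + 1)·(4·c − 1)

Pull out the common factor 6; 16·c**2 − 1 is a difference of squares.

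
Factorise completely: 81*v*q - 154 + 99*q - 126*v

Group as (81*v*q - 126*v) + (99*q - 154) = 9*v*(9*q - 14) + 11*(9*q - 14).
Both groups share the factor (9*q - 14).

(9*q - 14)*(9*v + 11)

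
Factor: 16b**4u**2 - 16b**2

16b**2(bu + 1)(bu - 1)

Pull out the common factor 16b**2, leaving b**2u**2 - 1.
Recognize a difference of squares with the parts bu and 1.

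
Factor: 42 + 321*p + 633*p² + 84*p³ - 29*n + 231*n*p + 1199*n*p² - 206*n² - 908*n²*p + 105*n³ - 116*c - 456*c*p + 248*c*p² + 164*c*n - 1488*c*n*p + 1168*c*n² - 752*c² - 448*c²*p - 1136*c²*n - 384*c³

-(12*c + n - 7*p - 2)*(4*c + 15*n + p + 7)*(8*c - 7*n + 12*p + 3)

Group: 8*c*(-48*c² - 184*c*n + 16*c*p - 76*c - 15*n² + 104*n*p + 23*n + 7*p² + 51*p + 14) + (-7*n + 12*p + 3)*(-48*c² - 184*c*n + 16*c*p - 76*c - 15*n² + 104*n*p + 23*n + 7*p² + 51*p + 14); both groups contain (-48*c² - 184*c*n + 16*c*p - 76*c - 15*n² + 104*n*p + 23*n + 7*p² + 51*p + 14), so (8*c - 7*n + 12*p + 3) is a factor with cofactor -48*c² - 184*c*n + 16*c*p - 76*c - 15*n² + 104*n*p + 23*n + 7*p² + 51*p + 14.
The cofactor groups again: -48*c² - 184*c*n + 16*c*p - 76*c - 15*n² + 104*n*p + 23*n + 7*p² + 51*p + 14 = -12*c*(4*c + 15*n + p + 7) + (-n + 7*p + 2)*(4*c + 15*n + p + 7); both groups contain (4*c + 15*n + p + 7), giving -(12*c + n - 7*p - 2)*(4*c + 15*n + p + 7).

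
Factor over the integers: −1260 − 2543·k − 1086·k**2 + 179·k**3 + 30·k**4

(5·k + 4)·(6·k + 7)·(k + 9)·(k − 5)

By the rational root theorem, k = −7/6 is a root, so (6·k + 7) is a factor; dividing leaves 5·k**3 + 24·k**2 − 209·k − 180.
Then k = 5 is a root, so (k − 5) is a factor; dividing leaves 5·k**2 + 49·k + 36.
The remaining quadratic factors as (k + 9)(5·k + 4).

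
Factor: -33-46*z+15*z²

(3*z-11)*(5*z+3)

Need a pair with product 15·(-33) = -495 and sum -46: that's 9 and -55.
Split the middle term: 15*z²+9*z - 55*z-33 = 3*z*(5*z+3) - 11*(5*z+3).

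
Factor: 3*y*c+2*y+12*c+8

Group as (3*y*c+2*y) + (12*c+8) = y*(3*c+2) + 4*(3*c+2).
Both groups share the factor (3*c+2).

(3*c+2)*(y+4)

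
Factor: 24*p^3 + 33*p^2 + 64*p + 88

Group as (24*p^3 + 64*p) + (33*p^2 + 88) = 8*p*(3*p^2 + 8) + 11*(3*p^2 + 8).
Both groups share the factor (3*p^2 + 8).

(8*p + 11)*(3*p^2 + 8)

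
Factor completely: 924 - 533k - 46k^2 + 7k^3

By the rational root theorem, k = -7 is a root, so (k + 7) is a factor; dividing leaves 7k^2 - 95k + 132.
The remaining quadratic factors as (7k - 11)(k - 12).

(7k - 11)(k + 7)(k - 12)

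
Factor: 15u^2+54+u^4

(u^2+6)(u^2+9)

Substitute w = u^2 to get a quadratic in w, then factor.
u^2+6 is irreducible over ℤ (always positive, so no real roots).
u^2+9 is irreducible over ℤ (sum of squares).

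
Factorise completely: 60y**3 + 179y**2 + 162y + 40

(3y + 4)(4y + 5)(5y + 2)

Testing divisors of the constant over divisors of the leading coefficient, y = -4/3 is a root, so (3y + 4) is a factor; dividing leaves 20y**2 + 33y + 10.
The remaining quadratic factors as (4y + 5)(5y + 2).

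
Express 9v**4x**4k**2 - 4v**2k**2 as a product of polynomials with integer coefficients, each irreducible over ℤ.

k**2v**2(3vx**2 + 2)(3vx**2 - 2)

Pull out the common factor v**2k**2, leaving 9v**2x**4 - 4.
Recognize a difference of squares with the parts 3vx**2 and 2.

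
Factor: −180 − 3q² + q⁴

(q² + 12)(q² − 15)

Substitute u = q² to get a quadratic in u, then factor.
q² − 15 is irreducible over ℤ (15 is not a perfect square).
q² + 12 is irreducible over ℤ (always positive, so no real roots).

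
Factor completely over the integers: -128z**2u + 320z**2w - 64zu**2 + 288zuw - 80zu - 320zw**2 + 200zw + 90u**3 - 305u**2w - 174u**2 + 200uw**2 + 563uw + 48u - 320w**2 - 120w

Group: 2u(-64z**2 - 32zu + 64zw - 40z + 45u**2 - 40uw - 87u + 64w + 24) - 5w(-64z**2 - 32zu + 64zw - 40z + 45u**2 - 40uw - 87u + 64w + 24); both groups contain (-64z**2 - 32zu + 64zw - 40z + 45u**2 - 40uw - 87u + 64w + 24), so (2u - 5w) is a factor with cofactor -64z**2 - 32zu + 64zw - 40z + 45u**2 - 40uw - 87u + 64w + 24.
The cofactor groups again: -64z**2 - 32zu + 64zw - 40z + 45u**2 - 40uw - 87u + 64w + 24 = -8z(8z + 9u - 8w - 3) + (5u - 8)(8z + 9u - 8w - 3); both groups contain (8z + 9u - 8w - 3), giving -(8z - 5u + 8)(8z + 9u - 8w - 3).

-(8z - 5u + 8)(2u - 5w)(8z + 9u - 8w - 3)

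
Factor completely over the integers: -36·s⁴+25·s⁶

Factor out s⁴ first: what remains is 25·s²-36.
Recognize a difference of squares with the parts 5·s and 6.

s⁴·(5·s+6)·(5·s-6)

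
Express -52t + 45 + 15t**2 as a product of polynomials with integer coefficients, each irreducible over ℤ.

Need a pair with product 15·45 = 675 and sum -52: that's -25 and -27.
Split the middle term: 15t**2 - 25t - 27t + 45 = 5t(3t - 5) - 9(3t - 5).

(3t - 5)(5t - 9)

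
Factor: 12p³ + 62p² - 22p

2p(2p + 11)(3p - 1)

Pull out the common factor 2p, then factor the remaining trinomial.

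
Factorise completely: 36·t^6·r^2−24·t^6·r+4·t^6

4·t^6·(3·r−1)^2

Every term has a factor of 4·t^6; factoring it out leaves 9·r^2−6·r+1.
Recognize a perfect-square trinomial with the parts 3·r and 1.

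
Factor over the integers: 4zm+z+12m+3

(4m+1)(z+3)

Group as (4zm+z) + (12m+3) = z(4m+1) + 3(4m+1).
Both groups share the factor (4m+1).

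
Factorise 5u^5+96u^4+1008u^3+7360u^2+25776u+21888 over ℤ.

(5u+6)(u+6)(u+8)(u^2+4u+76)

Trying the rational-root candidates, u = -6 is a root, giving the factor (u+6) and quotient 5u^4+66u^3+612u^2+3688u+3648.
Next, u = -6/5 is a root, so (5u+6) is a factor; dividing leaves u^3+12u^2+108u+608.
Then u = -8 is a root, so (u+8) divides it; the quotient is u^2+4u+76.
The quadratic u^2+4u+76 has discriminant -288 < 0 and is irreducible over ℤ.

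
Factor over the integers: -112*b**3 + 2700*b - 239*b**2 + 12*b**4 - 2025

(2*b - 9)*(6*b - 5)*(b + 5)*(b - 9)

By the rational root theorem, b = 5/6 is a root, so (6*b - 5) is a factor; dividing leaves 2*b**3 - 17*b**2 - 54*b + 405.
Then b = 9 is a root, so (b - 9) is a factor; dividing leaves 2*b**2 + b - 45.
The remaining quadratic factors as (b + 5)(2*b - 9).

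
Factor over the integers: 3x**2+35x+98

Need a pair with product 3·98 = 294 and sum 35: that's 21 and 14.
Split the middle term: 3x**2+21x + 14x+98 = 3x(x+7) + 14(x+7).

(3x+14)(x+7)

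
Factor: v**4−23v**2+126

Substitute u = v**2 to get a quadratic in u, then factor.
v**2−14 is irreducible over ℤ (14 is not a perfect square).
v**2−9 is a difference of squares.

(v+3)(v−3)(v**2−14)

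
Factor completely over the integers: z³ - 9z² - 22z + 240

(z + 5)(z - 6)(z - 8)

Among the possible rational roots, z = -5 is a root, giving the factor (z + 5) and quotient z² - 14z + 48.
The remaining quadratic factors as (z - 8)(z - 6).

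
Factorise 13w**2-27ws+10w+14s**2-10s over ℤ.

(13w-14s+10)(w-s)

Group: w(13w-14s+10) - s(13w-14s+10); both groups contain (13w-14s+10).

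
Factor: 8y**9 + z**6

Recognize a sum of cubes with the parts z**2 and 2y**3.

(2y**3 + z**2)(4y**6 − 2y**3z**2 + z**4)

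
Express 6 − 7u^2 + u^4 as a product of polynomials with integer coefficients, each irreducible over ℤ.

(u + 1)(u − 1)(u^2 − 6)

Substitute w = u^2 to get a quadratic in w, then factor.
u^2 − 1 is a difference of squares.
u^2 − 6 is irreducible over ℤ (6 is not a perfect square).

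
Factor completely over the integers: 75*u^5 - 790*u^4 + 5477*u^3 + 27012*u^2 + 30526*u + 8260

(3*u + 5)*(5*u + 2)*(5*u + 7)*(u^2 - 14*u + 118)

Trying the rational-root candidates, u = -5/3 is a root, so (3*u + 5) is a factor; dividing leaves 25*u^4 - 305*u^3 + 2334*u^2 + 5114*u + 1652.
Continuing, u = -2/5 is a root, giving the factor (5*u + 2) and quotient 5*u^3 - 63*u^2 + 492*u + 826.
Then u = -7/5 is a root, giving the factor (5*u + 7) and quotient u^2 - 14*u + 118.
The quadratic u^2 - 14*u + 118 has discriminant -276 < 0 and is irreducible over ℤ.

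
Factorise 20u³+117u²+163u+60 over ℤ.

(4u+5)(5u+3)(u+4)

Testing divisors of the constant over divisors of the leading coefficient, u = −5/4 is a root, giving the factor (4u+5) and quotient 5u²+23u+12.
The remaining quadratic factors as (5u+3)(u+4).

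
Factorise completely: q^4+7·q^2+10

Substitute u = q^2 to get a quadratic in u, then factor.
q^2+2 is irreducible over ℤ (always positive, so no real roots).
q^2+5 is irreducible over ℤ (always positive, so no real roots).

(q^2+2)·(q^2+5)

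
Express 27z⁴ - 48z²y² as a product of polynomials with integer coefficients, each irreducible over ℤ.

Pull out the common factor 3z²; 9z² - 16y² is a difference of squares.

3z²(3z - 4y)(3z + 4y)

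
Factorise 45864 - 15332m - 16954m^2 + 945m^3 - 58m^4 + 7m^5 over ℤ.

(7m - 9)(m + 2)(m - 13)(m^2 + 4m + 196)

Among the possible rational roots, m = 9/7 is a root, giving the factor (7m - 9) and quotient m^4 - 7m^3 + 126m^2 - 2260m - 5096.
Then m = -2 is a root, giving the factor (m + 2) and quotient m^3 - 9m^2 + 144m - 2548.
Then m = 13 is a root, giving the factor (m - 13) and quotient m^2 + 4m + 196.
The quadratic m^2 + 4m + 196 has discriminant -768 < 0 and is irreducible over ℤ.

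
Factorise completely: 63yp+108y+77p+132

(7p+12)(9y+11)

Group as (63yp+108y) + (77p+132) = 9y(7p+12) + 11(7p+12).
Both groups share the factor (7p+12).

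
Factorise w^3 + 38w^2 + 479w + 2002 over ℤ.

Trying the rational-root candidates, w = -11 is a root, giving the factor (w + 11) and quotient w^2 + 27w + 182.
The remaining quadratic factors as (w + 13)(w + 14).

(w + 11)(w + 13)(w + 14)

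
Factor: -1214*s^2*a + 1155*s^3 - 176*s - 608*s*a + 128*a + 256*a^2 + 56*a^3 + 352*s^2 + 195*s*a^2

(15*s - 7*a - 4)*(11*s - 8*a)*(7*s + a + 4)

Group: 15*s*(77*s^2 - 45*s*a + 44*s - 8*a^2 - 32*a) + (-7*a - 4)*(77*s^2 - 45*s*a + 44*s - 8*a^2 - 32*a); both groups contain (77*s^2 - 45*s*a + 44*s - 8*a^2 - 32*a), so (15*s - 7*a - 4) is a factor with cofactor 77*s^2 - 45*s*a + 44*s - 8*a^2 - 32*a.
The cofactor groups again: 77*s^2 - 45*s*a + 44*s - 8*a^2 - 32*a = 7*s*(11*s - 8*a) + (a + 4)*(11*s - 8*a); both groups contain (11*s - 8*a), giving (7*s + a + 4)*(11*s - 8*a).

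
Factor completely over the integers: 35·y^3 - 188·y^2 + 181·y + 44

(5·y + 1)·(7·y - 11)·(y - 4)

Among the possible rational roots, y = 4 is a root, giving the factor (y - 4) and quotient 35·y^2 - 48·y - 11.
The remaining quadratic factors as (7·y - 11)(5·y + 1).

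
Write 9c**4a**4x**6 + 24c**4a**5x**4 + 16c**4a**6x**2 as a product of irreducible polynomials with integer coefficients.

Every term has a factor of c**4a**4x**2; factoring it out leaves 16a**2 + 24ax**2 + 9x**4.
Recognize a perfect-square trinomial with the parts 3x**2 and 4a.

a**4c**4x**2(4a + 3x**2)**2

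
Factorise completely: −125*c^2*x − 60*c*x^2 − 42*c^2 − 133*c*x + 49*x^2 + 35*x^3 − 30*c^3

−(2*c + 7*x)*(3*c − x)*(5*c + 5*x + 7)

Group: 5*c*(−6*c^2 − 19*c*x + 7*x^2) + (5*x + 7)*(−6*c^2 − 19*c*x + 7*x^2); both groups contain (−6*c^2 − 19*c*x + 7*x^2), so (5*c + 5*x + 7) is a factor with cofactor −6*c^2 − 19*c*x + 7*x^2.
The cofactor groups again: −6*c^2 − 19*c*x + 7*x^2 = −3*c*(2*c + 7*x) + x*(2*c + 7*x); both groups contain (2*c + 7*x), giving −(3*c − x)*(2*c + 7*x).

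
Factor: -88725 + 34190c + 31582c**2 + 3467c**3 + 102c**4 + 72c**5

(3c + 13)(4c + 13)(6c - 7)(c**2 - 5c + 75)

By the rational root theorem, c = -13/3 is a root, so (3c + 13) divides it; the quotient is 24c**4 - 70c**3 + 1459c**2 + 4205c - 6825.
Continuing, c = 7/6 is a root, giving the factor (6c - 7) and quotient 4c**3 - 7c**2 + 235c + 975.
Continuing, c = -13/4 is a root, so (4c + 13) is a factor; dividing leaves c**2 - 5c + 75.
The quadratic c**2 - 5c + 75 has discriminant -275 < 0 and is irreducible over ℤ.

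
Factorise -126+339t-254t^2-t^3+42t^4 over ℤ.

Among the possible rational roots, t = 6/7 is a root, giving the factor (7t-6) and quotient 6t^3+5t^2-32t+21.
Next, t = 7/6 is a root, so (6t-7) divides it; the quotient is t^2+2t-3.
The remaining quadratic factors as (t+3)(t-1).

(6t-7)(7t-6)(t+3)(t-1)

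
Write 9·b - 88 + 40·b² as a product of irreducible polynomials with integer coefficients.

Need a pair with product 40·(-88) = -3520 and sum 9: that's -55 and 64.
Split the middle term: 40·b² - 55·b + 64·b - 88 = 5·b·(8·b - 11) + 8·(8·b - 11).

(5·b + 8)·(8·b - 11)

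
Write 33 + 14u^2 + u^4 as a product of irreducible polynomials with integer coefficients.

(u^2 + 11)(u^2 + 3)

Substitute w = u^2 to get a quadratic in w, then factor.
u^2 + 11 is irreducible over ℤ (always positive, so no real roots).
u^2 + 3 is irreducible over ℤ (always positive, so no real roots).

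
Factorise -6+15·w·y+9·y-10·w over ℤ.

(3·y-2)·(5·w+3)

Group as (15·w·y-10·w) + (9·y-6) = 5·w·(3·y-2) + 3·(3·y-2).
Both groups share the factor (3·y-2).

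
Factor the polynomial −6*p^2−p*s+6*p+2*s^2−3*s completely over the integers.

−(2*p−s)*(3*p+2*s−3)

Group: −2*p*(3*p+2*s−3) + s*(3*p+2*s−3); both groups contain (3*p+2*s−3).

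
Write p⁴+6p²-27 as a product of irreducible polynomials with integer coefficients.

(p²+9)(p²-3)

Substitute u = p² to get a quadratic in u, then factor.
p²+9 is irreducible over ℤ (sum of squares).
p²-3 is irreducible over ℤ (3 is not a perfect square).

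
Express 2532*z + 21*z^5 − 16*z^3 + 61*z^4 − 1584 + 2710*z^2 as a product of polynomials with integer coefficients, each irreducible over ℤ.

Trying the rational-root candidates, z = −6 is a root, so (z + 6) is a factor; dividing leaves 21*z^4 − 65*z^3 + 374*z^2 + 466*z − 264.
Continuing, z = 3/7 is a root, giving the factor (7*z − 3) and quotient 3*z^3 − 8*z^2 + 50*z + 88.
Next, z = −4/3 is a root, giving the factor (3*z + 4) and quotient z^2 − 4*z + 22.
The quadratic z^2 − 4*z + 22 has discriminant −72 < 0 and is irreducible over ℤ.

(3*z + 4)*(7*z − 3)*(z + 6)*(z^2 − 4*z + 22)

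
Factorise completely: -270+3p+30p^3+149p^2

Testing divisors of the constant over divisors of the leading coefficient, p = -5/3 is a root, giving the factor (3p+5) and quotient 10p^2+33p-54.
The remaining quadratic factors as (2p+9)(5p-6).

(2p+9)(3p+5)(5p-6)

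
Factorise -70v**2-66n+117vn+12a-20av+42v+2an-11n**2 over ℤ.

Group: -10v(2a+7v-11n) + (n+6)(2a+7v-11n); both groups contain (2a+7v-11n).

-(10v-n-6)(2a+7v-11n)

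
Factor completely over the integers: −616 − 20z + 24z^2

4(2z − 11)(3z + 14)

Pull out the common factor 4, then factor the remaining trinomial.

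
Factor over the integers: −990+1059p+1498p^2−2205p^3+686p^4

Among the possible rational roots, p = 3/2 is a root, so (2p−3) divides it; the quotient is 343p^3−588p^2−133p+330.
Then p = 6/7 is a root, giving the factor (7p−6) and quotient 49p^2−42p−55.
The remaining quadratic factors as (7p+5)(7p−11).

(2p−3)(7p+5)(7p−11)(7p−6)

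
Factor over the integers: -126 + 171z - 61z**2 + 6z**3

By the rational root theorem, z = 3 is a root, so (z - 3) divides it; the quotient is 6z**2 - 43z + 42.
The remaining quadratic factors as (6z - 7)(z - 6).

(6z - 7)(z - 3)(z - 6)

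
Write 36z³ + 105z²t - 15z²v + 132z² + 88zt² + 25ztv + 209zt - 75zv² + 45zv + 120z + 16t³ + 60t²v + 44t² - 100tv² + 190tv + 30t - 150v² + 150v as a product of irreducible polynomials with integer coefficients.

Group: 4z(9z² + 24zt - 15zv + 33z + 16t² - 20tv + 44t - 30v + 30) + (t + 5v)(9z² + 24zt - 15zv + 33z + 16t² - 20tv + 44t - 30v + 30); both groups contain (9z² + 24zt - 15zv + 33z + 16t² - 20tv + 44t - 30v + 30), so (4z + t + 5v) is a factor with cofactor 9z² + 24zt - 15zv + 33z + 16t² - 20tv + 44t - 30v + 30.
The cofactor groups again: 9z² + 24zt - 15zv + 33z + 16t² - 20tv + 44t - 30v + 30 = 3z(3z + 4t + 6) + (4t - 5v + 5)(3z + 4t + 6); both groups contain (3z + 4t + 6), giving (3z + 4t - 5v + 5)(3z + 4t + 6).

(3z + 4t + 6)(3z + 4t - 5v + 5)(4z + t + 5v)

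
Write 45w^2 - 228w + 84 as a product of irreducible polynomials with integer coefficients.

Pull out the common factor 3, then factor the remaining trinomial.

3(3w - 14)(5w - 2)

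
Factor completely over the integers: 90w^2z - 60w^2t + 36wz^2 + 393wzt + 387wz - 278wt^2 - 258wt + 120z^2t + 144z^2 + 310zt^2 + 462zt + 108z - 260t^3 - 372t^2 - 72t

Group: 10w(9wz - 6wt + 30zt + 36z - 20t^2 - 24t) + (4z + 13t + 3)(9wz - 6wt + 30zt + 36z - 20t^2 - 24t); both groups contain (9wz - 6wt + 30zt + 36z - 20t^2 - 24t), so (10w + 4z + 13t + 3) is a factor with cofactor 9wz - 6wt + 30zt + 36z - 20t^2 - 24t.
The cofactor groups again: 9wz - 6wt + 30zt + 36z - 20t^2 - 24t = 3w(3z - 2t) + (10t + 12)(3z - 2t); both groups contain (3z - 2t), giving (3w + 10t + 12)(3z - 2t).

(3z - 2t)(3w + 10t + 12)(10w + 4z + 13t + 3)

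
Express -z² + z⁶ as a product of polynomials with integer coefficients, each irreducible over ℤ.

Every term has a factor of z²; factoring it out leaves z⁴ - 1.
Recognize a difference of squares with the parts z² and 1.
z² - 1 is again a difference of squares: (z - 1)(z + 1).

z²(z + 1)(z - 1)(z² + 1)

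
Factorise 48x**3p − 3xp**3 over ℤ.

Factor out 3xp, leaving 16x**2 − p**2, which is a difference of two squares.

3px(4x − p)(4x + p)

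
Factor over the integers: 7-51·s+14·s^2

(2·s-7)·(7·s-1)

Need a pair with product 14·7 = 98 and sum -51: that's -2 and -49.
Split the middle term: 14·s^2-2·s - 49·s+7 = 2·s·(7·s-1) - 7·(7·s-1).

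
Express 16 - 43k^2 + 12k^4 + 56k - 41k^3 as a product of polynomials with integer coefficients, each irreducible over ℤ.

By the rational root theorem, k = 4 is a root, giving the factor (k - 4) and quotient 12k^3 + 7k^2 - 15k - 4.
Continuing, k = 1 is a root, so (k - 1) divides it; the quotient is 12k^2 + 19k + 4.
The remaining quadratic factors as (3k + 4)(4k + 1).

(3k + 4)(4k + 1)(k - 1)(k - 4)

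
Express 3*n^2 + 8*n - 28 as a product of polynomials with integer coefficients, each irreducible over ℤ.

(3*n + 14)*(n - 2)

Need a pair with product 3·(-28) = -84 and sum 8: that's 14 and -6.
Split the middle term: 3*n^2 + 14*n - 6*n - 28 = n*(3*n + 14) - 2*(3*n + 14).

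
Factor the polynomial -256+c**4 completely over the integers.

(c+4)·(c-4)·(c**2+16)

Difference of squares twice: with A = c and B = 4, A⁴ − B⁴ = (A² − B²)(A² + B²), and A² − B² factors again.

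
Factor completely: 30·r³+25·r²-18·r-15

(6·r+5)·(5·r²-3)

Group as (30·r³-18·r) + (25·r²-15) = 6·r·(5·r²-3) + 5·(5·r²-3).
Both groups share the factor (5·r²-3).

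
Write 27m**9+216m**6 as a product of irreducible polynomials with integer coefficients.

27m**6(m+2)(m**2−2m+4)

Every term has a factor of 27m**6; factoring it out leaves m**3+8.
Recognize a sum of cubes with the parts 2 and m.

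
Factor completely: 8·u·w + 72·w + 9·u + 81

(8·w + 9)·(u + 9)

Group as (8·u·w + 9·u) + (72·w + 81) = u·(8·w + 9) + 9·(8·w + 9).
Both groups share the factor (8·w + 9).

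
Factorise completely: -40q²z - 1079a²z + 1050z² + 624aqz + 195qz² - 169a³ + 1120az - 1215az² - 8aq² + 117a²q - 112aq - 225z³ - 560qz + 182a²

-(13a - 8q + 15z)(13a - q + 3z - 14)(a + 5z)

Group: 13a(-13a² + 8aq - 80az + 40qz - 75z²) + (-q + 3z - 14)(-13a² + 8aq - 80az + 40qz - 75z²); both groups contain (-13a² + 8aq - 80az + 40qz - 75z²), so (13a - q + 3z - 14) is a factor with cofactor -13a² + 8aq - 80az + 40qz - 75z².
The cofactor groups again: -13a² + 8aq - 80az + 40qz - 75z² = -13a(a + 5z) + (8q - 15z)(a + 5z); both groups contain (a + 5z), giving -(13a - 8q + 15z)(a + 5z).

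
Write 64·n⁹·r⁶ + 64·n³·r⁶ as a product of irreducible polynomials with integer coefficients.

Factor out 64·n³·r⁶ first: what remains is n⁶ + 1.
Recognize a sum of cubes with the parts 1 and n².

64·n³·r⁶·(n² + 1)·(n⁴ - n² + 1)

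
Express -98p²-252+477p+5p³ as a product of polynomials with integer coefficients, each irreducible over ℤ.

Among the possible rational roots, p = 3/5 is a root, giving the factor (5p-3) and quotient p²-19p+84.
The remaining quadratic factors as (p-12)(p-7).

(5p-3)(p-12)(p-7)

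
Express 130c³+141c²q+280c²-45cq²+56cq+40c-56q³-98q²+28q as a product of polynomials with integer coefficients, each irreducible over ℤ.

Group: c(130c²+11cq+20c-56q²+14q) + (q+2)(130c²+11cq+20c-56q²+14q); both groups contain (130c²+11cq+20c-56q²+14q), so (c+q+2) is a factor with cofactor 130c²+11cq+20c-56q²+14q.
The cofactor groups again: 130c²+11cq+20c-56q²+14q = 10c(13c-8q+2) + 7q(13c-8q+2); both groups contain (13c-8q+2), giving (10c+7q)(13c-8q+2).

(10c+7q)(13c-8q+2)(c+q+2)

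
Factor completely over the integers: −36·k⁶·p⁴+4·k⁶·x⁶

Factor out 4·k⁶ first: what remains is x⁶−9·p⁴.
Recognize a difference of squares with the parts x³ and 3·p².

4·k⁶·(x³−3·p²)·(x³+3·p²)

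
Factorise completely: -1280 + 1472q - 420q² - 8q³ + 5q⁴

Among the possible rational roots, q = 8 is a root, so (q - 8) is a factor; dividing leaves 5q³ + 32q² - 164q + 160.
Next, q = -10 is a root, giving the factor (q + 10) and quotient 5q² - 18q + 16.
The remaining quadratic factors as (q - 2)(5q - 8).

(5q - 8)(q + 10)(q - 2)(q - 8)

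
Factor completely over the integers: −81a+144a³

9a(4a+3)(4a−3)

Pull out the common factor 9a; 16a²−9 is a difference of squares.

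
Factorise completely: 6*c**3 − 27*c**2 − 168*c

3*c*(2*c + 7)*(c − 8)

Pull out the common factor 3*c, then factor the remaining trinomial.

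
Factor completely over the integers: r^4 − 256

(r + 4)·(r − 4)·(r^2 + 16)

Difference of squares twice: with A = r and B = 4, A⁴ − B⁴ = (A² − B²)(A² + B²), and A² − B² factors again.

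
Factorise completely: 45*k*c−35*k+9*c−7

Group as (45*k*c−35*k) + (9*c−7) = 5*k*(9*c−7) + (9*c−7).
Both groups share the factor (9*c−7).

(5*k+1)*(9*c−7)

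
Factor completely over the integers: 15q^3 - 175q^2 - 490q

Pull out the common factor 5q, then factor the remaining trinomial.

5q(3q + 7)(q - 14)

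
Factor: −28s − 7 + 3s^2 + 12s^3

(4s + 1)(3s^2 − 7)

Group as (12s^3 − 28s) + (3s^2 − 7) = 4s(3s^2 − 7) + (3s^2 − 7).
Both groups share the factor (3s^2 − 7).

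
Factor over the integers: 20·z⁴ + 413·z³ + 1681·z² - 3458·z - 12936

Among the possible rational roots, z = -14 is a root, so (z + 14) is a factor; dividing leaves 20·z³ + 133·z² - 181·z - 924.
Then z = -7 is a root, so (z + 7) divides it; the quotient is 20·z² - 7·z - 132.
The remaining quadratic factors as (5·z + 12)(4·z - 11).

(4·z - 11)·(5·z + 12)·(z + 14)·(z + 7)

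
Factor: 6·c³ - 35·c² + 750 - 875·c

Trying the rational-root candidates, c = 5/6 is a root, so (6·c - 5) is a factor; dividing leaves c² - 5·c - 150.
The remaining quadratic factors as (c + 10)(c - 15).

(6·c - 5)·(c + 10)·(c - 15)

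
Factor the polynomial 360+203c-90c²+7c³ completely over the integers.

By the rational root theorem, c = 5 is a root, so (c-5) divides it; the quotient is 7c²-55c-72.
The remaining quadratic factors as (7c+8)(c-9).

(7c+8)(c-5)(c-9)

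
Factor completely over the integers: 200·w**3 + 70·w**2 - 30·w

Pull out the common factor 10·w, then factor the remaining trinomial.

10·w·(4·w - 1)·(5·w + 3)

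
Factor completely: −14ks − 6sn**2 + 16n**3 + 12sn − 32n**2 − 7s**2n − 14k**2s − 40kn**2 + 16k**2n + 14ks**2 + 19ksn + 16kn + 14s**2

Group: 2k(−7ks + 8kn + 7s**2 + 6sn − 16n**2) + (−n + 2)(−7ks + 8kn + 7s**2 + 6sn − 16n**2); both groups contain (−7ks + 8kn + 7s**2 + 6sn − 16n**2), so (2k − n + 2) is a factor with cofactor −7ks + 8kn + 7s**2 + 6sn − 16n**2.
The cofactor groups again: −7ks + 8kn + 7s**2 + 6sn − 16n**2 = −7s(k − s − 2n) + 8n(k − s − 2n); both groups contain (k − s − 2n), giving −(7s − 8n)(k − s − 2n).

−(7s − 8n)(2k − n + 2)(k − s − 2n)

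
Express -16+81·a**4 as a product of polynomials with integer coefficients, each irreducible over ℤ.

(3·a)⁴ − (2)⁴ = ((3·a)² − (2)²)((3·a)² + (2)²); the first factor splits again, the second (9·a**2+4) is irreducible.

(3·a+2)·(3·a-2)·(9·a**2+4)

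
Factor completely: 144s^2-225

Pull out the common factor 9; 16s^2-25 is a difference of squares.

9(4s+5)(4s-5)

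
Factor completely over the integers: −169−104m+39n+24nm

(3n−13)(8m+13)

Group as (24nm+39n) + (−104m−169) = 3n(8m+13) − 13(8m+13).
Both groups share the factor (8m+13).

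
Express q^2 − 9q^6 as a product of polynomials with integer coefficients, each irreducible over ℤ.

−q^2(3q^2 + 1)(3q^2 − 1)

Every term has a factor of q^2; factoring it out leaves −9q^4 + 1.
Recognize a difference of squares with the parts 1 and 3q^2.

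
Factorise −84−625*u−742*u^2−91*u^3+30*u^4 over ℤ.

(5*u+4)*(6*u+1)*(u+3)*(u−7)

Testing divisors of the constant over divisors of the leading coefficient, u = −3 is a root, so (u+3) divides it; the quotient is 30*u^3−181*u^2−199*u−28.
Continuing, u = −4/5 is a root, so (5*u+4) divides it; the quotient is 6*u^2−41*u−7.
The remaining quadratic factors as (u−7)(6*u+1).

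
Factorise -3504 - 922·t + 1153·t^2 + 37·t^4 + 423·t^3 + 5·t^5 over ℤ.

Trying the rational-root candidates, t = -3 is a root, so (t + 3) divides it; the quotient is 5·t^4 + 22·t^3 + 357·t^2 + 82·t - 1168.
Then t = -2 is a root, so (t + 2) divides it; the quotient is 5·t^3 + 12·t^2 + 333·t - 584.
Then t = 8/5 is a root, giving the factor (5·t - 8) and quotient t^2 + 4·t + 73.
The quadratic t^2 + 4·t + 73 has discriminant -276 < 0 and is irreducible over ℤ.

(5·t - 8)·(t + 2)·(t + 3)·(t^2 + 4·t + 73)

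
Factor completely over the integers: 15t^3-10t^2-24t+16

Group as (15t^3-24t) + (-10t^2+16) = 3t(5t^2-8) - 2(5t^2-8).
Both groups share the factor (5t^2-8).

(3t-2)(5t^2-8)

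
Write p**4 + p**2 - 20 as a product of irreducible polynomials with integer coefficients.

(p + 2)(p - 2)(p**2 + 5)

Substitute u = p**2 to get a quadratic in u, then factor.
p**2 + 5 is irreducible over ℤ (always positive, so no real roots).
p**2 - 4 is a difference of squares.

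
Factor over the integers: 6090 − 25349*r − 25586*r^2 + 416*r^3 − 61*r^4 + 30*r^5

(5*r − 1)*(6*r + 7)*(r − 10)*(r^2 + 7*r + 87)

By the rational root theorem, r = −7/6 is a root, so (6*r + 7) is a factor; dividing leaves 5*r^4 − 16*r^3 + 88*r^2 − 4367*r + 870.
Then r = 1/5 is a root, giving the factor (5*r − 1) and quotient r^3 − 3*r^2 + 17*r − 870.
Next, r = 10 is a root, so (r − 10) divides it; the quotient is r^2 + 7*r + 87.
The quadratic r^2 + 7*r + 87 has discriminant −299 < 0 and is irreducible over ℤ.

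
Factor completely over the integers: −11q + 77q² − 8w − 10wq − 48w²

−(6w − 7q + 1)(8w + 11q)

Group: −8w(6w − 7q + 1) − 11q(6w − 7q + 1); both groups contain (6w − 7q + 1).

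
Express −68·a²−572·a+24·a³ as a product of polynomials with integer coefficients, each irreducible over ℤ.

4·a·(2·a−13)·(3·a+11)

Pull out the common factor 4·a, then factor the remaining trinomial.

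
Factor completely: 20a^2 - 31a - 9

Need a pair with product 20·(-9) = -180 and sum -31: that's -36 and 5.
Split the middle term: 20a^2 - 36a + 5a - 9 = 4a(5a - 9) + (5a - 9).

(4a + 1)(5a - 9)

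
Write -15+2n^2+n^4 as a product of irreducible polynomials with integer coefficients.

(n^2+5)(n^2-3)

Substitute u = n^2 to get a quadratic in u, then factor.
n^2-3 is irreducible over ℤ (3 is not a perfect square).
n^2+5 is irreducible over ℤ (always positive, so no real roots).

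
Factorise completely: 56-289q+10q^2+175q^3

(5q+7)(5q-1)(7q-8)

Trying the rational-root candidates, q = -7/5 is a root, giving the factor (5q+7) and quotient 35q^2-47q+8.
The remaining quadratic factors as (5q-1)(7q-8).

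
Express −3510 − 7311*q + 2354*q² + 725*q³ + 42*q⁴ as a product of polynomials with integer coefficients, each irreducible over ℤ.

Testing divisors of the constant over divisors of the leading coefficient, q = −9 is a root, so (q + 9) divides it; the quotient is 42*q³ + 347*q² − 769*q − 390.
Next, q = −10 is a root, giving the factor (q + 10) and quotient 42*q² − 73*q − 39.
The remaining quadratic factors as (6*q − 13)(7*q + 3).

(6*q − 13)*(7*q + 3)*(q + 10)*(q + 9)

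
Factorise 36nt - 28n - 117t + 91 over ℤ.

Group as (36nt - 28n) + (-117t + 91) = 4n(9t - 7) - 13(9t - 7).
Both groups share the factor (9t - 7).

(4n - 13)(9t - 7)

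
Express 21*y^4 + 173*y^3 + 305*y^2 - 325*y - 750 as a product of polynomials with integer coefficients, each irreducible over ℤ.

(3*y + 5)*(7*y - 10)*(y + 3)*(y + 5)

By the rational root theorem, y = -5 is a root, so (y + 5) is a factor; dividing leaves 21*y^3 + 68*y^2 - 35*y - 150.
Then y = -3 is a root, so (y + 3) is a factor; dividing leaves 21*y^2 + 5*y - 50.
The remaining quadratic factors as (7*y - 10)(3*y + 5).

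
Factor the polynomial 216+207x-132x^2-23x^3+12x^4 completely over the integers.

By the rational root theorem, x = 8/3 is a root, so (3x-8) divides it; the quotient is 4x^3+3x^2-36x-27.
Next, x = 3 is a root, giving the factor (x-3) and quotient 4x^2+15x+9.
The remaining quadratic factors as (x+3)(4x+3).

(3x-8)(4x+3)(x+3)(x-3)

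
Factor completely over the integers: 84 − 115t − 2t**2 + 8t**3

(2t − 7)(4t − 3)(t + 4)

Testing divisors of the constant over divisors of the leading coefficient, t = −4 is a root, so (t + 4) is a factor; dividing leaves 8t**2 − 34t + 21.
The remaining quadratic factors as (4t − 3)(2t − 7).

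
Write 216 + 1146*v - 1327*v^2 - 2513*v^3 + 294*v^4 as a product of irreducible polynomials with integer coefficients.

(6*v + 1)*(7*v + 6)*(7*v - 4)*(v - 9)

By the rational root theorem, v = -6/7 is a root, so (7*v + 6) is a factor; dividing leaves 42*v^3 - 395*v^2 + 149*v + 36.
Then v = 9 is a root, giving the factor (v - 9) and quotient 42*v^2 - 17*v - 4.
The remaining quadratic factors as (6*v + 1)(7*v - 4).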